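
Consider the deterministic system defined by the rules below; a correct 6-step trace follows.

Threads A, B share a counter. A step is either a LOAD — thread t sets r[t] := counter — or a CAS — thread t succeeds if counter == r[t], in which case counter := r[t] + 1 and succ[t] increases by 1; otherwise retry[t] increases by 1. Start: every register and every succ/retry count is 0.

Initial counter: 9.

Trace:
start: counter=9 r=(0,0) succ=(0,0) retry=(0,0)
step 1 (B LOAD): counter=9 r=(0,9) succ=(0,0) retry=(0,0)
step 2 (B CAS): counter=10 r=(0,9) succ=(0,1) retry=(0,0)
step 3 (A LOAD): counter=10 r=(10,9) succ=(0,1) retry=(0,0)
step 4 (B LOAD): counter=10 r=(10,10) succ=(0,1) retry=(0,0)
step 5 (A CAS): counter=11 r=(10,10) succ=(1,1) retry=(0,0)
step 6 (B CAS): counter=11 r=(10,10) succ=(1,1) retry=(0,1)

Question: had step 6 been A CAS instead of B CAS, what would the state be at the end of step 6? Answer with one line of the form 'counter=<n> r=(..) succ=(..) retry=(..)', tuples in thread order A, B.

(re-executing from step 6 with the substitution; state before step 6: counter=11 r=(10,10) succ=(1,1) retry=(0,0))
step 6 (A CAS): counter=11 r=(10,10) succ=(1,1) retry=(1,0)

counter=11 r=(10,10) succ=(1,1) retry=(1,0)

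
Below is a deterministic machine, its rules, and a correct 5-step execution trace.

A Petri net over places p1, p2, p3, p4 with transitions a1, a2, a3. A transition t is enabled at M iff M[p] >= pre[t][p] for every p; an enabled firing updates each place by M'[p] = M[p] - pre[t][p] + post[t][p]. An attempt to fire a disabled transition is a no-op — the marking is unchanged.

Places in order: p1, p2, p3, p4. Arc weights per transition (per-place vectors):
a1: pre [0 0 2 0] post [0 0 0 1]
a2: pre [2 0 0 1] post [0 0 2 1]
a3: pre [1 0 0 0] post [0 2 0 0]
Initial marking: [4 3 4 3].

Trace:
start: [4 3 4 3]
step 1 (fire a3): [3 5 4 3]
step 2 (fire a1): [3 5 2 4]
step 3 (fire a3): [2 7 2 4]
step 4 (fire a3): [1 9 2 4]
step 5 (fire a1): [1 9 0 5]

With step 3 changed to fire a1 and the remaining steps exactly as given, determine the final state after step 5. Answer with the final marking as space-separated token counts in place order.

2 7 0 5

(re-executing from step 3 with the substitution; state before step 3: [3 5 2 4])
step 3 (fire a1): [3 5 0 5]
step 4 (fire a3): [2 7 0 5]
step 5 (fire a1): [2 7 0 5]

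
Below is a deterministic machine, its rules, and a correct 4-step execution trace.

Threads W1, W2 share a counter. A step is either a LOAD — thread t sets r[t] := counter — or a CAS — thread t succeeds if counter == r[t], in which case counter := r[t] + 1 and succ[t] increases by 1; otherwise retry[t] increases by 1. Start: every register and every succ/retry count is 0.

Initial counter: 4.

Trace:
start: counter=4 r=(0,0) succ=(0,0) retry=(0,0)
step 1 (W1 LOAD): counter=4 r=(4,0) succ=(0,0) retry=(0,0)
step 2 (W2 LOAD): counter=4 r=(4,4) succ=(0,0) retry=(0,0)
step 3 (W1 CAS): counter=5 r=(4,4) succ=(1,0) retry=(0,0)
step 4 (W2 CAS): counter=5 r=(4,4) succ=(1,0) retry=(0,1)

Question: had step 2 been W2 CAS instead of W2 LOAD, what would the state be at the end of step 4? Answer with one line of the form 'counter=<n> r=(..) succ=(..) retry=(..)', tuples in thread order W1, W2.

counter=5 r=(4,0) succ=(1,0) retry=(0,2)

(re-executing from step 2 with the substitution; state before step 2: counter=4 r=(4,0) succ=(0,0) retry=(0,0))
step 2 (W2 CAS): counter=4 r=(4,0) succ=(0,0) retry=(0,1)
step 3 (W1 CAS): counter=5 r=(4,0) succ=(1,0) retry=(0,1)
step 4 (W2 CAS): counter=5 r=(4,0) succ=(1,0) retry=(0,2)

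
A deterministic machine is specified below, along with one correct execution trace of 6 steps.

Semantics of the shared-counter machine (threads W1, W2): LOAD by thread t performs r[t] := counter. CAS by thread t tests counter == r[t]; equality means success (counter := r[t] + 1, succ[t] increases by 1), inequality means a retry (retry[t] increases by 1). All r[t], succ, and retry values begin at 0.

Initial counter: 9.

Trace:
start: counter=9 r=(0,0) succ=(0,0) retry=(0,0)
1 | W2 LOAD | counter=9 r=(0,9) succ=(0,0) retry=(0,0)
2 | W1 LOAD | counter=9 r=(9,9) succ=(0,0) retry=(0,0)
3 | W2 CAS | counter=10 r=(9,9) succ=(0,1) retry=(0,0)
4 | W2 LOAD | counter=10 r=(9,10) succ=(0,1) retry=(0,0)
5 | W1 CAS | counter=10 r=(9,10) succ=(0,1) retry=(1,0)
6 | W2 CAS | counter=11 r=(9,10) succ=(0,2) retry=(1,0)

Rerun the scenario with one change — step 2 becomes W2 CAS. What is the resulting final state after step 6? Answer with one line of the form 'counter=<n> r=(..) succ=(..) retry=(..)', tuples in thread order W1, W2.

counter=11 r=(0,10) succ=(0,2) retry=(1,1)

(re-executing from step 2 with the substitution; state before step 2: counter=9 r=(0,9) succ=(0,0) retry=(0,0))
2 | W2 CAS | counter=10 r=(0,9) succ=(0,1) retry=(0,0)
3 | W2 CAS | counter=10 r=(0,9) succ=(0,1) retry=(0,1)
4 | W2 LOAD | counter=10 r=(0,10) succ=(0,1) retry=(0,1)
5 | W1 CAS | counter=10 r=(0,10) succ=(0,1) retry=(1,1)
6 | W2 CAS | counter=11 r=(0,10) succ=(0,2) retry=(1,1)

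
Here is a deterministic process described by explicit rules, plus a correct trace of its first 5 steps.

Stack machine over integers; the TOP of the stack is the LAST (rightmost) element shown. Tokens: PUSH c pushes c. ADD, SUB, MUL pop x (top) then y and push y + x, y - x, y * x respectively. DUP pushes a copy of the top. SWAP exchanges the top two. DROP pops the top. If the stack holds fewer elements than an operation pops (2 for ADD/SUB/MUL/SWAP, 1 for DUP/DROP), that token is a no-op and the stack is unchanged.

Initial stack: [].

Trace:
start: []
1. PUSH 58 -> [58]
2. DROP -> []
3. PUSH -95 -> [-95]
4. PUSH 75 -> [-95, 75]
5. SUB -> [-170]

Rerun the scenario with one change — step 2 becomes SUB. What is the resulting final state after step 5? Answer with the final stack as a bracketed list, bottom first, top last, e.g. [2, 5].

(re-executing from step 2 with the substitution; state before step 2: [58])
2. SUB -> [58]
3. PUSH -95 -> [58, -95]
4. PUSH 75 -> [58, -95, 75]
5. SUB -> [58, -170]

[58, -170]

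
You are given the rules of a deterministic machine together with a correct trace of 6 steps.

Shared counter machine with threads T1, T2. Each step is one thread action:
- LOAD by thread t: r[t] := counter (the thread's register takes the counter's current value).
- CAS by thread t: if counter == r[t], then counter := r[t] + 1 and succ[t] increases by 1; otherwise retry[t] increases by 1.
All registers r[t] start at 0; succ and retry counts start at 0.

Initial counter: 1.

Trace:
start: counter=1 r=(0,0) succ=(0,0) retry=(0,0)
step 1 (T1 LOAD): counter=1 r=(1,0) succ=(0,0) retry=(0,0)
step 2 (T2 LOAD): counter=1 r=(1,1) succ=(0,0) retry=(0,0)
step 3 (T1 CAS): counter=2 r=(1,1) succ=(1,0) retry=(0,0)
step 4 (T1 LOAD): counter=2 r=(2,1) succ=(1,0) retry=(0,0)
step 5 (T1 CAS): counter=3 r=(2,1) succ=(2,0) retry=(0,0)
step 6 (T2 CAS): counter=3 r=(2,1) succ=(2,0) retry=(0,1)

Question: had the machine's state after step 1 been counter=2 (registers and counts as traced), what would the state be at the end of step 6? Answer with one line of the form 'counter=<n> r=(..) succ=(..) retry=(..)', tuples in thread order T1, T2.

state after step 1 := counter=2 r=(1,0) succ=(0,0) retry=(0,0)
step 2 (T2 LOAD): counter=2 r=(1,2) succ=(0,0) retry=(0,0)
step 3 (T1 CAS): counter=2 r=(1,2) succ=(0,0) retry=(1,0)
step 4 (T1 LOAD): counter=2 r=(2,2) succ=(0,0) retry=(1,0)
step 5 (T1 CAS): counter=3 r=(2,2) succ=(1,0) retry=(1,0)
step 6 (T2 CAS): counter=3 r=(2,2) succ=(1,0) retry=(1,1)

counter=3 r=(2,2) succ=(1,0) retry=(1,1)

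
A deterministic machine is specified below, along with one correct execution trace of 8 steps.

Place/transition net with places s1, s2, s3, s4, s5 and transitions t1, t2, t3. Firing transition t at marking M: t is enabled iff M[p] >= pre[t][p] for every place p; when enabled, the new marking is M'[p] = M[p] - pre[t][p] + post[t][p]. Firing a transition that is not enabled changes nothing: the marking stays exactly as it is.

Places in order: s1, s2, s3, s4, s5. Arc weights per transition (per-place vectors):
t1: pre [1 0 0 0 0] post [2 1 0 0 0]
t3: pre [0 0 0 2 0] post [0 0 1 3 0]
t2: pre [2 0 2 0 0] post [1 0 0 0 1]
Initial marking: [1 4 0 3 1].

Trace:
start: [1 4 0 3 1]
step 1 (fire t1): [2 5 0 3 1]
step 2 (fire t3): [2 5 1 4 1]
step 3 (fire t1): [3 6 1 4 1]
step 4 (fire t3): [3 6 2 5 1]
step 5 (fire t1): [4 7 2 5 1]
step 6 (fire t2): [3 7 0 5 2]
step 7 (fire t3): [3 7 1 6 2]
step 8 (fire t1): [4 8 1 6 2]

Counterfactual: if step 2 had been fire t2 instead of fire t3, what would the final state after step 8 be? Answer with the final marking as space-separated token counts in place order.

(re-executing from step 2 with the substitution; state before step 2: [2 5 0 3 1])
step 2 (fire t2): [2 5 0 3 1]
step 3 (fire t1): [3 6 0 3 1]
step 4 (fire t3): [3 6 1 4 1]
step 5 (fire t1): [4 7 1 4 1]
step 6 (fire t2): [4 7 1 4 1]
step 7 (fire t3): [4 7 2 5 1]
step 8 (fire t1): [5 8 2 5 1]

5 8 2 5 1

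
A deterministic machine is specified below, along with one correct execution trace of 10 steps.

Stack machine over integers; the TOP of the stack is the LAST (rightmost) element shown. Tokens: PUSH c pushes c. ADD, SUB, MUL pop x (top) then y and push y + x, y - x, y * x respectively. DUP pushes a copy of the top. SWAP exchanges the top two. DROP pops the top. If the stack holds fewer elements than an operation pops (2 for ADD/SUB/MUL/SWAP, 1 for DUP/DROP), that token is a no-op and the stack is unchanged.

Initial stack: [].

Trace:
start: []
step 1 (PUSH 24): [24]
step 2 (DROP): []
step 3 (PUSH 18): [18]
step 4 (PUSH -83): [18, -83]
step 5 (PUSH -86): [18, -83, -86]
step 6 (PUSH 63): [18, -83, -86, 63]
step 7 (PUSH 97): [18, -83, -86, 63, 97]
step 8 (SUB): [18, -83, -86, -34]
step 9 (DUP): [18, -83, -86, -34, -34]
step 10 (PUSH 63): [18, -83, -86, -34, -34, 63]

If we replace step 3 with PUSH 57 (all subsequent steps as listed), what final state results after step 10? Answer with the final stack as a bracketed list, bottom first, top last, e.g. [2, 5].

(re-executing from step 3 with the substitution; state before step 3: [])
step 3 (PUSH 57): [57]
step 4 (PUSH -83): [57, -83]
step 5 (PUSH -86): [57, -83, -86]
step 6 (PUSH 63): [57, -83, -86, 63]
step 7 (PUSH 97): [57, -83, -86, 63, 97]
step 8 (SUB): [57, -83, -86, -34]
step 9 (DUP): [57, -83, -86, -34, -34]
step 10 (PUSH 63): [57, -83, -86, -34, -34, 63]

[57, -83, -86, -34, -34, 63]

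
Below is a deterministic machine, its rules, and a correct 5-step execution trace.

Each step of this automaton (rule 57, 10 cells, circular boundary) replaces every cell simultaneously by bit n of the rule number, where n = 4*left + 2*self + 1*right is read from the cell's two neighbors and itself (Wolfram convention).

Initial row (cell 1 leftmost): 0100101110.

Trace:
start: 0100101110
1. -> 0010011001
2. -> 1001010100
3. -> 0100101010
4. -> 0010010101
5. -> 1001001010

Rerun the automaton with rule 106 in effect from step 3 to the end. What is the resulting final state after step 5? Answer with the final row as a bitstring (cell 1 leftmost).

(re-executing steps 3..5 under rule 106; state before step 3: 1001010100)
3. -> 0010101001
4. -> 0101010010
5. -> 1010100100

1010100100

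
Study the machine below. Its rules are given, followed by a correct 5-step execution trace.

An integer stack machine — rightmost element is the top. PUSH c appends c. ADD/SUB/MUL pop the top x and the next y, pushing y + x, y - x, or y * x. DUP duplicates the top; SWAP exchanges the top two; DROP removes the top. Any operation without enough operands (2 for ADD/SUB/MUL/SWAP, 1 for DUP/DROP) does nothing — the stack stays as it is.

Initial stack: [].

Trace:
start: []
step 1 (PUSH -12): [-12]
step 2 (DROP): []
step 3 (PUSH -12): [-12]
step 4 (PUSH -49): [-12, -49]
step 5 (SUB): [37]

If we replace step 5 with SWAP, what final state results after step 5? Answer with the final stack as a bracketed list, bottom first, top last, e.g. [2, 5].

(re-executing from step 5 with the substitution; state before step 5: [-12, -49])
step 5 (SWAP): [-49, -12]

[-49, -12]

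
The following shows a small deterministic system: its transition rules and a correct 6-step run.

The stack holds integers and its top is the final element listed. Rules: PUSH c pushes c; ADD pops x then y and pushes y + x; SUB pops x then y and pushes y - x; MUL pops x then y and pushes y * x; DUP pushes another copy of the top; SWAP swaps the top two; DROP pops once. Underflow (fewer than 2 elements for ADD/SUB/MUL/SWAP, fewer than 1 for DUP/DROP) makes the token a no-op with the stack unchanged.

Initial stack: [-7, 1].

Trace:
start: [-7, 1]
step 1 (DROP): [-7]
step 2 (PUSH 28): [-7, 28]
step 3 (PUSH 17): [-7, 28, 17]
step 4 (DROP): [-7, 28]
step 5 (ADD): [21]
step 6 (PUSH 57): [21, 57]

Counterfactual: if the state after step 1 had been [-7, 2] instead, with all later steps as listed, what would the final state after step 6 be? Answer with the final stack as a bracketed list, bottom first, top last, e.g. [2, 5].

state after step 1 := [-7, 2]
step 2 (PUSH 28): [-7, 2, 28]
step 3 (PUSH 17): [-7, 2, 28, 17]
step 4 (DROP): [-7, 2, 28]
step 5 (ADD): [-7, 30]
step 6 (PUSH 57): [-7, 30, 57]

[-7, 30, 57]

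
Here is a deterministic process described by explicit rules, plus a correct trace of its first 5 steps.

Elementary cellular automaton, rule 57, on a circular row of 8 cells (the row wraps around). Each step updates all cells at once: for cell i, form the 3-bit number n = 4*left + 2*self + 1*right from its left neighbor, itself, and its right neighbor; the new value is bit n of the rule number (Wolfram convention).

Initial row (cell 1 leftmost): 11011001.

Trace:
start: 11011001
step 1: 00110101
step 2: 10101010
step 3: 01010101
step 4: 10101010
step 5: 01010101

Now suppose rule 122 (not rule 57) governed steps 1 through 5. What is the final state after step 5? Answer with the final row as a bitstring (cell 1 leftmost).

(re-executing steps 1..5 under rule 122; state before step 1: 11011001)
step 1: 01111111
step 2: 11000001
step 3: 01100011
step 4: 11110111
step 5: 00011100

00011100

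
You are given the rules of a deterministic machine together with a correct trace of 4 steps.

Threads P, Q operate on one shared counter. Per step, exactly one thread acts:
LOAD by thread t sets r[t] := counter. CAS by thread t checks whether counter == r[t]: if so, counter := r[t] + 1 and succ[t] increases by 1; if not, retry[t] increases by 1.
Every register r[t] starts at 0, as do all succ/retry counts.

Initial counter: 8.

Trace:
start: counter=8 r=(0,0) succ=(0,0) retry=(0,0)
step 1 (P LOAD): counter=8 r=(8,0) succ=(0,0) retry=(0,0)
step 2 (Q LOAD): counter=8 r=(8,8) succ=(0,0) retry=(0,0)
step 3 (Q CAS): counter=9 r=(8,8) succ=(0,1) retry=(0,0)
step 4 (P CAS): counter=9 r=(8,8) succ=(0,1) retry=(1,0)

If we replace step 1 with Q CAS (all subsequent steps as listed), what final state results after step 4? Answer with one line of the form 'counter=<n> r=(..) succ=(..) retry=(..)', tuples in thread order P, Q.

counter=9 r=(0,8) succ=(0,1) retry=(1,1)

(re-executing from step 1 with the substitution; state before step 1: counter=8 r=(0,0) succ=(0,0) retry=(0,0))
step 1 (Q CAS): counter=8 r=(0,0) succ=(0,0) retry=(0,1)
step 2 (Q LOAD): counter=8 r=(0,8) succ=(0,0) retry=(0,1)
step 3 (Q CAS): counter=9 r=(0,8) succ=(0,1) retry=(0,1)
step 4 (P CAS): counter=9 r=(0,8) succ=(0,1) retry=(1,1)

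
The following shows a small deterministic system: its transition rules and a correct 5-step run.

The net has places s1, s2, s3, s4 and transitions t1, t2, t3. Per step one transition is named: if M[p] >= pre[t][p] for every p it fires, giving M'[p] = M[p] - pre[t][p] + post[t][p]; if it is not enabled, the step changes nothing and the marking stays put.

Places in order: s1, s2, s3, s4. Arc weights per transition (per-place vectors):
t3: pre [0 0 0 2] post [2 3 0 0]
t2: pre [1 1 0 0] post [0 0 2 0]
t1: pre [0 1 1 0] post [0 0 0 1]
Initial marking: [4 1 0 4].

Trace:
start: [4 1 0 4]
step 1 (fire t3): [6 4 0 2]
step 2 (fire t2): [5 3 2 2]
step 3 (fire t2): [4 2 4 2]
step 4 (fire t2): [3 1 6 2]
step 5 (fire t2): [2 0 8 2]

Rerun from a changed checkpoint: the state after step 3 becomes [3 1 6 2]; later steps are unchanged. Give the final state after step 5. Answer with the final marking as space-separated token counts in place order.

2 0 8 2

state after step 3 := [3 1 6 2]
step 4 (fire t2): [2 0 8 2]
step 5 (fire t2): [2 0 8 2]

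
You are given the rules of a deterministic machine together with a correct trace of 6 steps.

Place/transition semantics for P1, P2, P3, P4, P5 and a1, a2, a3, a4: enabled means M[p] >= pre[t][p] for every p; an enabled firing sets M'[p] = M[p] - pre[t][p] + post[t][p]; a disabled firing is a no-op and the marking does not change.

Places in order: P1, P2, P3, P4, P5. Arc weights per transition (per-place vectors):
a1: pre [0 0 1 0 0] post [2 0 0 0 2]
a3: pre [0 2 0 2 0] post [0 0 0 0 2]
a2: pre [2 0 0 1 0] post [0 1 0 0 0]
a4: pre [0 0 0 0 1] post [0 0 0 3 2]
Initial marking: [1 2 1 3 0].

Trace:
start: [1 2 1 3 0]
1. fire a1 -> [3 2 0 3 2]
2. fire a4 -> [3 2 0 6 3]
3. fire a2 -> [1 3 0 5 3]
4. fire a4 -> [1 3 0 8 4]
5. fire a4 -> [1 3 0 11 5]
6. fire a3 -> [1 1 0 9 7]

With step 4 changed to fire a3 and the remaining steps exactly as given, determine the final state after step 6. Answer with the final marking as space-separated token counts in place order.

1 1 0 6 6

(re-executing from step 4 with the substitution; state before step 4: [1 3 0 5 3])
4. fire a3 -> [1 1 0 3 5]
5. fire a4 -> [1 1 0 6 6]
6. fire a3 -> [1 1 0 6 6]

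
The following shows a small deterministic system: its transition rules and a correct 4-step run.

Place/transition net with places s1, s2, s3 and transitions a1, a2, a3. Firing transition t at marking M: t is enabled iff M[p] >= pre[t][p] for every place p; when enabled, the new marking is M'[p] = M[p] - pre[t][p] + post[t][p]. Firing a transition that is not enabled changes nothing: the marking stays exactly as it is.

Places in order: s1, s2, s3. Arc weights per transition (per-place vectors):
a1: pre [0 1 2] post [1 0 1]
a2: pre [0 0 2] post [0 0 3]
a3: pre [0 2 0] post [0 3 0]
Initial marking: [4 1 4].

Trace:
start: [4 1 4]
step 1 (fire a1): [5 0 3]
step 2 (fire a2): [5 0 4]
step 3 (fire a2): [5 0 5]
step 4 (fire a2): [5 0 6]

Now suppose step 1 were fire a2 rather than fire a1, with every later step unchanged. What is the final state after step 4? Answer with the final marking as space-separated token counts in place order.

4 1 8

(re-executing from step 1 with the substitution; state before step 1: [4 1 4])
step 1 (fire a2): [4 1 5]
step 2 (fire a2): [4 1 6]
step 3 (fire a2): [4 1 7]
step 4 (fire a2): [4 1 8]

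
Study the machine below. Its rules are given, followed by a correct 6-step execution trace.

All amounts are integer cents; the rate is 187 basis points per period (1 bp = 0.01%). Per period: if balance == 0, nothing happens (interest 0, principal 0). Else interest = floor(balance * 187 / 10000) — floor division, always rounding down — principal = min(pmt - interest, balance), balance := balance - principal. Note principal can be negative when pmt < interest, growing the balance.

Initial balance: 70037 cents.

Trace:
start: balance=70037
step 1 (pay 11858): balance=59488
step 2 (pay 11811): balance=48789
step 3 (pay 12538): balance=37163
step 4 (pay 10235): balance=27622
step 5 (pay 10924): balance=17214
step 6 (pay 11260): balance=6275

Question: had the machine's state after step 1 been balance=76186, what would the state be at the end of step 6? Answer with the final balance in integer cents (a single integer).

state after step 1 := balance=76186
step 2 (pay 11811): balance=65799
step 3 (pay 12538): balance=54491
step 4 (pay 10235): balance=45274
step 5 (pay 10924): balance=35196
step 6 (pay 11260): balance=24594

24594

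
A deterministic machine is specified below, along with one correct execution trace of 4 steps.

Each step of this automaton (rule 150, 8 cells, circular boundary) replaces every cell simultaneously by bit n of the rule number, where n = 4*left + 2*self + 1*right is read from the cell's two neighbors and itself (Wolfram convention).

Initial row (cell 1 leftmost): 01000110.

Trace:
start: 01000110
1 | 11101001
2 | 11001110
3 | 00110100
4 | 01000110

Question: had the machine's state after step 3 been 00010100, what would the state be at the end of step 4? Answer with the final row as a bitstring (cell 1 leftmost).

state after step 3 := 00010100
4 | 00110110

00110110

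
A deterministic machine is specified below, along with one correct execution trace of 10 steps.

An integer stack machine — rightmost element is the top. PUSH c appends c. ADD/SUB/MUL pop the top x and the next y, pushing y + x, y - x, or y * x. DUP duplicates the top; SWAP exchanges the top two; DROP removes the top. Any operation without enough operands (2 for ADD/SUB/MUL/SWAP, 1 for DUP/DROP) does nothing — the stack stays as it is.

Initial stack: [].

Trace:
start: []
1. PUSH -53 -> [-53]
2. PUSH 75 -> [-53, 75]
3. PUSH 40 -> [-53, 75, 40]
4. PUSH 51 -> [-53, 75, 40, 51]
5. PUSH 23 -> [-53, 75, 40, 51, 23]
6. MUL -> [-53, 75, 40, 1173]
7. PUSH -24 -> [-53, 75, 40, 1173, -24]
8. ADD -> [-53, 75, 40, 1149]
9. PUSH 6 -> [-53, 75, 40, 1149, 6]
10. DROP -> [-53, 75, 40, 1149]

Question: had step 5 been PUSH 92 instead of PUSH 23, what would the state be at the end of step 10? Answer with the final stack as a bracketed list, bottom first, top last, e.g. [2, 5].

(re-executing from step 5 with the substitution; state before step 5: [-53, 75, 40, 51])
5. PUSH 92 -> [-53, 75, 40, 51, 92]
6. MUL -> [-53, 75, 40, 4692]
7. PUSH -24 -> [-53, 75, 40, 4692, -24]
8. ADD -> [-53, 75, 40, 4668]
9. PUSH 6 -> [-53, 75, 40, 4668, 6]
10. DROP -> [-53, 75, 40, 4668]

[-53, 75, 40, 4668]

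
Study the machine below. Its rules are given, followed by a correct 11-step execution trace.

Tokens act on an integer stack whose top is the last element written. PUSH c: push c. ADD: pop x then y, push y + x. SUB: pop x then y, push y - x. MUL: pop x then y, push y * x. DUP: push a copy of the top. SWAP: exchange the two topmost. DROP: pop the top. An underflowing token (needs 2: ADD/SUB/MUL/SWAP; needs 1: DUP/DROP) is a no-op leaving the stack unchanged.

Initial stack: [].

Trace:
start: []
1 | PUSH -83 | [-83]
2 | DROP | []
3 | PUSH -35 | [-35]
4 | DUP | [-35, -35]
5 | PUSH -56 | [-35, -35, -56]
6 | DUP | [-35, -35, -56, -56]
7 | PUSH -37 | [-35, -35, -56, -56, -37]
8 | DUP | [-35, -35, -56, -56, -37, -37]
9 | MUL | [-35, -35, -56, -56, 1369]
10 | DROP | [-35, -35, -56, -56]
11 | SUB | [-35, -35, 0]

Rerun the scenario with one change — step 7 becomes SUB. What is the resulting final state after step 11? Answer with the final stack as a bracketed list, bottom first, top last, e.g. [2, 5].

[0]

(re-executing from step 7 with the substitution; state before step 7: [-35, -35, -56, -56])
7 | SUB | [-35, -35, 0]
8 | DUP | [-35, -35, 0, 0]
9 | MUL | [-35, -35, 0]
10 | DROP | [-35, -35]
11 | SUB | [0]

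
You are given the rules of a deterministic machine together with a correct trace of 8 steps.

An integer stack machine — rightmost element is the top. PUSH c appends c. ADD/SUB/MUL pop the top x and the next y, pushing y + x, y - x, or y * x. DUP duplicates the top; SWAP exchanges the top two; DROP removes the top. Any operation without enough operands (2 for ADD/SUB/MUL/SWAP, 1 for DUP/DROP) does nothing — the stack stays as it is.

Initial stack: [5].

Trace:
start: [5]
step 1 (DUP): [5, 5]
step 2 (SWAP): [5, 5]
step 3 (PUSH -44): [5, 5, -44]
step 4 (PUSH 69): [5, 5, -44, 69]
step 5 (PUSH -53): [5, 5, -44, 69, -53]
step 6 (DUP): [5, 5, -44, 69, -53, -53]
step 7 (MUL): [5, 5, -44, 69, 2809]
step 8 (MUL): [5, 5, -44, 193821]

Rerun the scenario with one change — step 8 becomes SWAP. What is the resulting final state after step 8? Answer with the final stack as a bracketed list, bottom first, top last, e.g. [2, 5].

[5, 5, -44, 2809, 69]

(re-executing from step 8 with the substitution; state before step 8: [5, 5, -44, 69, 2809])
step 8 (SWAP): [5, 5, -44, 2809, 69]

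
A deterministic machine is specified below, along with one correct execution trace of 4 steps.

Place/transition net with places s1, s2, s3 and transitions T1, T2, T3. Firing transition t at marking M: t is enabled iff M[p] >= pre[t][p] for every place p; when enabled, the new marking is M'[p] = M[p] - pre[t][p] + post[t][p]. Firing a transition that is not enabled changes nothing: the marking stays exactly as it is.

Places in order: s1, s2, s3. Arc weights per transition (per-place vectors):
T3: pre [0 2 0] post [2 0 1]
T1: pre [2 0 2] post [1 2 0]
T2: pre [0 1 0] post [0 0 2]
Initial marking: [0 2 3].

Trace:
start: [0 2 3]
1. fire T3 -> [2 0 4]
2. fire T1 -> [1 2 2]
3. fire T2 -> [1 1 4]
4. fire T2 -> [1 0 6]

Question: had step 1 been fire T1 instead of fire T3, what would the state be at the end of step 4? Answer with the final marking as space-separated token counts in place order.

0 0 7

(re-executing from step 1 with the substitution; state before step 1: [0 2 3])
1. fire T1 -> [0 2 3]
2. fire T1 -> [0 2 3]
3. fire T2 -> [0 1 5]
4. fire T2 -> [0 0 7]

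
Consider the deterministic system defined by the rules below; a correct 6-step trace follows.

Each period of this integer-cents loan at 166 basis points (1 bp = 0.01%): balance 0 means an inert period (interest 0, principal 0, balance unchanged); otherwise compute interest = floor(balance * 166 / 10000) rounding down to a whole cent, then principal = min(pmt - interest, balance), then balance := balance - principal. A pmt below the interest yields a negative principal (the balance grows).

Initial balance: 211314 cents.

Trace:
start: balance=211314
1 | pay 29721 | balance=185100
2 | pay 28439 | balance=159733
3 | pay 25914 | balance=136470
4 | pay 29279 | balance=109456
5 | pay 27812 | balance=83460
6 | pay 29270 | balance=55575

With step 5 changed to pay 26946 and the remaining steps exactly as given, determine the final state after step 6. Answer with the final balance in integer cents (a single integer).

(re-executing from step 5 with the substitution; state before step 5: balance=109456)
5 | pay 26946 | balance=84326
6 | pay 29270 | balance=56455

56455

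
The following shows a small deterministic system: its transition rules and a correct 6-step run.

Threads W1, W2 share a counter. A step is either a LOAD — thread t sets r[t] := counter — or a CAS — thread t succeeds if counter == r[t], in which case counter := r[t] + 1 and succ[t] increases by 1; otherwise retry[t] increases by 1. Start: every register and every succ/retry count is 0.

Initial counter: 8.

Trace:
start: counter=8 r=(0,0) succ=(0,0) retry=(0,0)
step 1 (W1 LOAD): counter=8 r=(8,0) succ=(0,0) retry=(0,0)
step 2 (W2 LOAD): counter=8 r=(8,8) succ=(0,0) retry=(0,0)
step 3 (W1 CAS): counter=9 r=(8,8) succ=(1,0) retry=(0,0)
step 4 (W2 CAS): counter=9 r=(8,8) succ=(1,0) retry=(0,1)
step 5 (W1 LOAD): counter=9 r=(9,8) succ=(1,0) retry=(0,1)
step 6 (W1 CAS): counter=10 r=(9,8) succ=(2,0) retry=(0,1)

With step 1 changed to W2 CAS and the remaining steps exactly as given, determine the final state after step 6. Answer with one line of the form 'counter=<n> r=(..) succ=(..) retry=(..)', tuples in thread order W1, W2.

counter=10 r=(9,8) succ=(1,1) retry=(1,1)

(re-executing from step 1 with the substitution; state before step 1: counter=8 r=(0,0) succ=(0,0) retry=(0,0))
step 1 (W2 CAS): counter=8 r=(0,0) succ=(0,0) retry=(0,1)
step 2 (W2 LOAD): counter=8 r=(0,8) succ=(0,0) retry=(0,1)
step 3 (W1 CAS): counter=8 r=(0,8) succ=(0,0) retry=(1,1)
step 4 (W2 CAS): counter=9 r=(0,8) succ=(0,1) retry=(1,1)
step 5 (W1 LOAD): counter=9 r=(9,8) succ=(0,1) retry=(1,1)
step 6 (W1 CAS): counter=10 r=(9,8) succ=(1,1) retry=(1,1)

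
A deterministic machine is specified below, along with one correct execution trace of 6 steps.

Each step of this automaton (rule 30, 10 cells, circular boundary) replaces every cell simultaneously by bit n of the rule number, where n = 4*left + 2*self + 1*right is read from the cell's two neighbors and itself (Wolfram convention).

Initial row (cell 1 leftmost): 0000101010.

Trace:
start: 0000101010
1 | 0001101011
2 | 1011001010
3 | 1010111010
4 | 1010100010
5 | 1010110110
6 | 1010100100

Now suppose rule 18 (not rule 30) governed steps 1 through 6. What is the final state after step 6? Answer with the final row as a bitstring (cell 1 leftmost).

(re-executing steps 1..6 under rule 18; state before step 1: 0000101010)
1 | 0001000001
2 | 1010100010
3 | 0000010100
4 | 0000100010
5 | 0001010101
6 | 1010000000

1010000000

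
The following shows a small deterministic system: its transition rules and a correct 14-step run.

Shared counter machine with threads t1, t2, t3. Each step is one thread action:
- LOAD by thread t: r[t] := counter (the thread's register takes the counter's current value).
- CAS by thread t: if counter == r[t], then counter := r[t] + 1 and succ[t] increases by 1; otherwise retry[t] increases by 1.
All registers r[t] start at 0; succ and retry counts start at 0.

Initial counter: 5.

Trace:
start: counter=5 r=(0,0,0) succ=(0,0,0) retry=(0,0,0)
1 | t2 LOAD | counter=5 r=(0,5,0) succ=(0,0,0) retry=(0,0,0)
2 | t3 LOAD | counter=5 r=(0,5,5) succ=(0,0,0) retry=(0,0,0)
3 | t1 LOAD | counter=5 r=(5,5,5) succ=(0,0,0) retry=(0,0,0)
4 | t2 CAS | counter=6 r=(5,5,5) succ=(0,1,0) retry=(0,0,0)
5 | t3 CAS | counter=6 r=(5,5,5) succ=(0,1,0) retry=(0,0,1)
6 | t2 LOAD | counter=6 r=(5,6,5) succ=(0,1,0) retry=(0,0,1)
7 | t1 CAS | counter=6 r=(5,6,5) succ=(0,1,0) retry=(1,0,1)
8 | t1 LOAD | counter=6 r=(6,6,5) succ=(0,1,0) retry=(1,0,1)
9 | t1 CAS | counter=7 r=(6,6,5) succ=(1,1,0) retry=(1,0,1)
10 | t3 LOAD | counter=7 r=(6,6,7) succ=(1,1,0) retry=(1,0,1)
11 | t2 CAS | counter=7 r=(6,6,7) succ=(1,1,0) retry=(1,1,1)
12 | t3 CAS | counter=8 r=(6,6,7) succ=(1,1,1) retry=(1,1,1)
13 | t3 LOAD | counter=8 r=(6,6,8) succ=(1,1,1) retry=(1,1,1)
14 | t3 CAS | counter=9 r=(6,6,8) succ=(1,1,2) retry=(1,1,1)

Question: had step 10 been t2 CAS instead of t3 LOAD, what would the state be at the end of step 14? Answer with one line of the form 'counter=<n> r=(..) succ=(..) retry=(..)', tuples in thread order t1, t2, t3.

(re-executing from step 10 with the substitution; state before step 10: counter=7 r=(6,6,5) succ=(1,1,0) retry=(1,0,1))
10 | t2 CAS | counter=7 r=(6,6,5) succ=(1,1,0) retry=(1,1,1)
11 | t2 CAS | counter=7 r=(6,6,5) succ=(1,1,0) retry=(1,2,1)
12 | t3 CAS | counter=7 r=(6,6,5) succ=(1,1,0) retry=(1,2,2)
13 | t3 LOAD | counter=7 r=(6,6,7) succ=(1,1,0) retry=(1,2,2)
14 | t3 CAS | counter=8 r=(6,6,7) succ=(1,1,1) retry=(1,2,2)

counter=8 r=(6,6,7) succ=(1,1,1) retry=(1,2,2)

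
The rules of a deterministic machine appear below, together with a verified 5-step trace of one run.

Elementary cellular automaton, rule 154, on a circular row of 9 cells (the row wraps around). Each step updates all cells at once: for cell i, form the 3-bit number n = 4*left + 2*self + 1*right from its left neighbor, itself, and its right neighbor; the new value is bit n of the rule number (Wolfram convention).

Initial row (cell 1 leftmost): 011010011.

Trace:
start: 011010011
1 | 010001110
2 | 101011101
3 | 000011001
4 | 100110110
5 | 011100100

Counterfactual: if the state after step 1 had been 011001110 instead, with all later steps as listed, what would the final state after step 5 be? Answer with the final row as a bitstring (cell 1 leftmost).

011100110

state after step 1 := 011001110
2 | 110111101
3 | 100111001
4 | 011110111
5 | 011100110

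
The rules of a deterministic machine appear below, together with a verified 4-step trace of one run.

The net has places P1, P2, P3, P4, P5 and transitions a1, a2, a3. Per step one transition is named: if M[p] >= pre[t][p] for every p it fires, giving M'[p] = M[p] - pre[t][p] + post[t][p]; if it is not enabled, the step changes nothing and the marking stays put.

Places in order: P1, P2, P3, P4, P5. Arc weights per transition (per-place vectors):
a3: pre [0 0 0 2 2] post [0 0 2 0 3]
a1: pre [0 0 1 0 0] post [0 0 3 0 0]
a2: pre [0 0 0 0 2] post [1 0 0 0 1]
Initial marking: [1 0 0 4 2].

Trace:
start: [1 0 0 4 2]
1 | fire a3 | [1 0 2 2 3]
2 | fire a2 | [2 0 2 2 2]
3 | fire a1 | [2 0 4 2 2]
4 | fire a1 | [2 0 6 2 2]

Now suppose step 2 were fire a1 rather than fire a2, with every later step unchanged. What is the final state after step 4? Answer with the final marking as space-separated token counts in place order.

(re-executing from step 2 with the substitution; state before step 2: [1 0 2 2 3])
2 | fire a1 | [1 0 4 2 3]
3 | fire a1 | [1 0 6 2 3]
4 | fire a1 | [1 0 8 2 3]

1 0 8 2 3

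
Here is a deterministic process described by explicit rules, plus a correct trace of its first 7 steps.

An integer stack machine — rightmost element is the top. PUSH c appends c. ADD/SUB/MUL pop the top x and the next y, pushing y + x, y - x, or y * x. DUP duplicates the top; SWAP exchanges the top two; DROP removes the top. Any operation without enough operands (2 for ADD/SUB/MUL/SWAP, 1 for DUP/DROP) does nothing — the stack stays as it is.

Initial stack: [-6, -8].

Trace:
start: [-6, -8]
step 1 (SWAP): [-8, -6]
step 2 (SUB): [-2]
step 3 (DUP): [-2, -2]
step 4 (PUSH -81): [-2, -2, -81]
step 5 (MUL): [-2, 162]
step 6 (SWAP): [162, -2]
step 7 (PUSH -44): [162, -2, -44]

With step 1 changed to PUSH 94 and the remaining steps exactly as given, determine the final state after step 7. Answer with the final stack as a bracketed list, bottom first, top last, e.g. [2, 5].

(re-executing from step 1 with the substitution; state before step 1: [-6, -8])
step 1 (PUSH 94): [-6, -8, 94]
step 2 (SUB): [-6, -102]
step 3 (DUP): [-6, -102, -102]
step 4 (PUSH -81): [-6, -102, -102, -81]
step 5 (MUL): [-6, -102, 8262]
step 6 (SWAP): [-6, 8262, -102]
step 7 (PUSH -44): [-6, 8262, -102, -44]

[-6, 8262, -102, -44]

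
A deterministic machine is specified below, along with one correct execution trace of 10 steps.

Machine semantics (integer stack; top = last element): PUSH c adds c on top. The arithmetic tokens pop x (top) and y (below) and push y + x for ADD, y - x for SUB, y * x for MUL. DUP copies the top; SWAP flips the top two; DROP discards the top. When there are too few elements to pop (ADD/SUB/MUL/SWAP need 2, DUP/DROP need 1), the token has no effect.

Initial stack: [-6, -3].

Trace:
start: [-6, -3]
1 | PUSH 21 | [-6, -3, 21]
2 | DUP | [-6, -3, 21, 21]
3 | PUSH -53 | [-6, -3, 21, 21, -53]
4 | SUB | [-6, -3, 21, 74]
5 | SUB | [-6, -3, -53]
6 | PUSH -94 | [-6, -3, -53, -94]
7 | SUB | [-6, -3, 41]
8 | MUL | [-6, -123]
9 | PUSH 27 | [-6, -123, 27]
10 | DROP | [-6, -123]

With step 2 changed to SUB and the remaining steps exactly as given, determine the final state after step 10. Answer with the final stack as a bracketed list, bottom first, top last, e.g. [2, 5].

[59]

(re-executing from step 2 with the substitution; state before step 2: [-6, -3, 21])
2 | SUB | [-6, -24]
3 | PUSH -53 | [-6, -24, -53]
4 | SUB | [-6, 29]
5 | SUB | [-35]
6 | PUSH -94 | [-35, -94]
7 | SUB | [59]
8 | MUL | [59]
9 | PUSH 27 | [59, 27]
10 | DROP | [59]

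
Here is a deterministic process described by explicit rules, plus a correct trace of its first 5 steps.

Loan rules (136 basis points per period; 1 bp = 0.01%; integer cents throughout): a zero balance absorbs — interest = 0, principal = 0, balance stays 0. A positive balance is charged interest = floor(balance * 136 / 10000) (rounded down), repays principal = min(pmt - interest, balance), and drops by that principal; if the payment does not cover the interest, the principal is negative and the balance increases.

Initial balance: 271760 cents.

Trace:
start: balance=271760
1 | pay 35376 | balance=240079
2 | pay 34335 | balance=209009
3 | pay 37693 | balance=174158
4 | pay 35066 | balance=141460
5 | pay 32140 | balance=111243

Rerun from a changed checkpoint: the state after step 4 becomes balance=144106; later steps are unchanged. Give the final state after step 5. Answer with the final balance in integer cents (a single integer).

113925

state after step 4 := balance=144106
5 | pay 32140 | balance=113925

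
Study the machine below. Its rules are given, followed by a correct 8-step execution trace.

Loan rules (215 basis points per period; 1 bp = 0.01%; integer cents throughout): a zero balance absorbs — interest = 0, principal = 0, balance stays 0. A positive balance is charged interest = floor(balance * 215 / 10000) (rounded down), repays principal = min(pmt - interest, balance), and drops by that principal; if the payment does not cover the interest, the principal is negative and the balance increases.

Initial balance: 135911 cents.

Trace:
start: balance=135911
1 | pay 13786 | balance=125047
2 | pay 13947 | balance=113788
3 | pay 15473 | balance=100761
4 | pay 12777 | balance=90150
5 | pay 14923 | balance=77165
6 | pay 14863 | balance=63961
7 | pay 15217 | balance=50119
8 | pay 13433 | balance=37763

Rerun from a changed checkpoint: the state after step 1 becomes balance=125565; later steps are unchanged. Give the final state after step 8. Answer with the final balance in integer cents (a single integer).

38363

state after step 1 := balance=125565
2 | pay 13947 | balance=114317
3 | pay 15473 | balance=101301
4 | pay 12777 | balance=90701
5 | pay 14923 | balance=77728
6 | pay 14863 | balance=64536
7 | pay 15217 | balance=50706
8 | pay 13433 | balance=38363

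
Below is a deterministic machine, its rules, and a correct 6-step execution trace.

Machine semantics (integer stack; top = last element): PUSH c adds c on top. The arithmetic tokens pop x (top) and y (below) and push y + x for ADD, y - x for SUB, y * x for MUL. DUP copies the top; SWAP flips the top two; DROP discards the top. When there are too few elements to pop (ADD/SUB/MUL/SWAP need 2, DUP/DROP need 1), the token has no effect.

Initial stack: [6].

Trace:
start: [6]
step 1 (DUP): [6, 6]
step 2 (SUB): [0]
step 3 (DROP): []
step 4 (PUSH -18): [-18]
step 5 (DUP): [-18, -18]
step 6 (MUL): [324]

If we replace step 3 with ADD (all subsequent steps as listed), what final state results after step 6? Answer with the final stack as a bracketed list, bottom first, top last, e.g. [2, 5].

[0, 324]

(re-executing from step 3 with the substitution; state before step 3: [0])
step 3 (ADD): [0]
step 4 (PUSH -18): [0, -18]
step 5 (DUP): [0, -18, -18]
step 6 (MUL): [0, 324]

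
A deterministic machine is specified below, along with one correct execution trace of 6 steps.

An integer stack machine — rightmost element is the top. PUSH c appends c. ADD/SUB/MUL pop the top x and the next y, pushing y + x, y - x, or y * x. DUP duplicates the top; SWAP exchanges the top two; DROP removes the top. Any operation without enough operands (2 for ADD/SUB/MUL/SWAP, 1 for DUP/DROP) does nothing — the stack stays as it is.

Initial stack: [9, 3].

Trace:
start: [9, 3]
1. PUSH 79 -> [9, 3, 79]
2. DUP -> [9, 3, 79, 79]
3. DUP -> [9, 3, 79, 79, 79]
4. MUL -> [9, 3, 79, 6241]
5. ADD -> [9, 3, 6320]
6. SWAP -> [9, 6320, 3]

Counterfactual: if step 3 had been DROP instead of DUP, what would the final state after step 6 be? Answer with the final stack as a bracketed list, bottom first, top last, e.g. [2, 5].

(re-executing from step 3 with the substitution; state before step 3: [9, 3, 79, 79])
3. DROP -> [9, 3, 79]
4. MUL -> [9, 237]
5. ADD -> [246]
6. SWAP -> [246]

[246]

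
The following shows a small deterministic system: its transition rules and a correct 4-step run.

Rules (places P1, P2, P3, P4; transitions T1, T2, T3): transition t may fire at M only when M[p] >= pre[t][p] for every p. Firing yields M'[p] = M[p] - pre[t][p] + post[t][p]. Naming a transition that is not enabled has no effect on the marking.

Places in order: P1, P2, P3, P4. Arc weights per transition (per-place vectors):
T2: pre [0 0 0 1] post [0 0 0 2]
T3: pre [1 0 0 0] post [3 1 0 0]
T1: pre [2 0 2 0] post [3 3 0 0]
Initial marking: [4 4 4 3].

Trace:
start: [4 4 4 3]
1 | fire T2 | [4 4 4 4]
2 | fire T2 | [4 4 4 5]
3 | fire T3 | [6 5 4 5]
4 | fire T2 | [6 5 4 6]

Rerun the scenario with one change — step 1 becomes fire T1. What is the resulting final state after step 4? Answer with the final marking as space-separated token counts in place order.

(re-executing from step 1 with the substitution; state before step 1: [4 4 4 3])
1 | fire T1 | [5 7 2 3]
2 | fire T2 | [5 7 2 4]
3 | fire T3 | [7 8 2 4]
4 | fire T2 | [7 8 2 5]

7 8 2 5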